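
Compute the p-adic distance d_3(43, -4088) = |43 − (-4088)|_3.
d_3(43, -4088) = 1/243

Step 1 — x − y = 43 − (-4088) = 4131. Step 2 — v_3(4131) = 5 (factor: 4131 = (3^5 · 17); the sign does not affect v_p). Step 3 — |x − y|_3 = 3^{-5} = 1/243.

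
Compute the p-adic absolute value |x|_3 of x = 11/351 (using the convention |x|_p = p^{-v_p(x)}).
|11/351|_3 = 27

Step 1 — compute v_3(x) by factoring powers of 3 out of the numerator and denominator: v_3(11/351) = -3. Step 2 — apply |x|_p = p^{-v_p(x)} = 3^{3} = 27.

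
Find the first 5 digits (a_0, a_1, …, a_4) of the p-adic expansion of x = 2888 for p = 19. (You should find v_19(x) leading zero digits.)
(a_0, …, a_4) = (0, 0, 8, 0, 0)

v_19(2888) = 2, so a_0 = ... = a_1 = 0. Factor out: x = 19^2 · u with u = 8 a unit in ℤ_19. Expand u iteratively via a_{v+i} = u_i mod 19, u_{i+1} = (u_i − a_{v+i})/19:
  u_0 = 8;  a_2 = 8;  u_1 = (u_0 − 8)/19 = 0
  u_1 = 0;  a_3 = 0;  u_2 = (u_1 − 0)/19 = 0
  u_2 = 0;  a_4 = 0;  u_3 = (u_2 − 0)/19 = 0
Digits: (0, 0, 8, 0, 0).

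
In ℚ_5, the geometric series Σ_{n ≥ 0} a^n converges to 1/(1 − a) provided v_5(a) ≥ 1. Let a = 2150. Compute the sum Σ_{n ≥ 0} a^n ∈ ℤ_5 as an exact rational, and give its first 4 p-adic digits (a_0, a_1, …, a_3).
Σ a^n = 1/(1 − a) = -1/2149;  first 4 digits = (1, 0, 1, 2)

v_5(a) = 2 ≥ 1, so the series converges in ℤ_5 to 1/(1 − a) = 1/(1 − 2150) = -1/2149. Expand this rational in ℤ_5: compute digits iteratively via d_i = x_i mod 5, x_{i+1} = (x_i − d_i)/5. The first 4 digits are (1, 0, 1, 2).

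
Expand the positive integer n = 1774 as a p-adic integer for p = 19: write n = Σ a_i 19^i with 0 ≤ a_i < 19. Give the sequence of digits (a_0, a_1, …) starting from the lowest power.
(a_0, a_1, …) = (7, 17, 4)

Repeated division by 19 gives the digits low-to-high: 1774 = 7 + 17·19^1 + 4·19^2. Digit sequence: (7, 17, 4).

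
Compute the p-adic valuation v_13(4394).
v_13(4394) = 3

v_13(n) is the largest exponent k such that 13^k divides n. Factor out: 4394 = 13^3 · 2. (Sign doesn't affect v_p.) So v_13(4394) = 3.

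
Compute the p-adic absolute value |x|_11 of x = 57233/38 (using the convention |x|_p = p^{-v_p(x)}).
|57233/38|_11 = 1/1331

Step 1 — compute v_11(x) by factoring powers of 11 out of the numerator and denominator: v_11(57233/38) = 3. Step 2 — apply |x|_p = p^{-v_p(x)} = 11^{-3} = 1/1331.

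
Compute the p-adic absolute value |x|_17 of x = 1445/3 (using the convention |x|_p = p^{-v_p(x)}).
|1445/3|_17 = 1/289

Step 1 — compute v_17(x) by factoring powers of 17 out of the numerator and denominator: v_17(1445/3) = 2. Step 2 — apply |x|_p = p^{-v_p(x)} = 17^{-2} = 1/289.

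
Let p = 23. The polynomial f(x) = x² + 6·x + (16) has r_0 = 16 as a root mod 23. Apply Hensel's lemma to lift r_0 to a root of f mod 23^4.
r_3 = 219597 (mod 279841)

Hensel: r_{i+1} = r_i − f(r_i)·(f′(r_i))^{-1} mod 23^{i+2}, f′(x) = 2x + 6. Iterate:
  r_0 = 16 (mod 23)
  r_1 = 62 (mod 529)
  r_2 = 591 (mod 12167)
  r_3 = 219597 (mod 279841)
Final: r = 219597 satisfies f(r) ≡ 0 mod 23^4.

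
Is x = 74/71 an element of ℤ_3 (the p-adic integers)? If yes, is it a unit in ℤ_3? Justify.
x ∈ ℤ_3^× (unit); v_3(x) = 0

ℤ_3 = {x ∈ ℚ_3 : v_3(x) ≥ 0} and ℤ_3^× = {x ∈ ℤ_3 : v_3(x) = 0}. Here v_3(74/71) = v_3(num) − v_3(den) = 0; compare against these criteria.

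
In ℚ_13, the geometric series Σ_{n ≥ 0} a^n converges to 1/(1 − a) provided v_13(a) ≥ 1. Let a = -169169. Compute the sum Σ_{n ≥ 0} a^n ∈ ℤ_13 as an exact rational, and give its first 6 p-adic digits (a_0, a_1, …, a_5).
Σ a^n = 1/(1 − a) = 1/169170;  first 6 digits = (1, 0, 0, 1, 7, 12)

v_13(a) = 3 ≥ 1, so the series converges in ℤ_13 to 1/(1 − a) = 1/(1 − (-169169)) = 1/169170. Expand this rational in ℤ_13: compute digits iteratively via d_i = x_i mod 13, x_{i+1} = (x_i − d_i)/13. The first 6 digits are (1, 0, 0, 1, 7, 12).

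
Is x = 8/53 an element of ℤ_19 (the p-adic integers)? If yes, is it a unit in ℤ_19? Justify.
x ∈ ℤ_19^× (unit); v_19(x) = 0

ℤ_19 = {x ∈ ℚ_19 : v_19(x) ≥ 0} and ℤ_19^× = {x ∈ ℤ_19 : v_19(x) = 0}. Here v_19(8/53) = v_19(num) − v_19(den) = 0; compare against these criteria.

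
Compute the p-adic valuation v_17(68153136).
v_17(68153136) = 5

v_17(n) is the largest exponent k such that 17^k divides n. Factor out: 68153136 = 17^5 · 48. (Sign doesn't affect v_p.) So v_17(68153136) = 5.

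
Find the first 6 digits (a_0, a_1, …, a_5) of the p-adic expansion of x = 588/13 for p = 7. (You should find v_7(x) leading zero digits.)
(a_0, …, a_5) = (0, 0, 2, 2, 4, 1)

v_7(588/13) = 2, so a_0 = ... = a_1 = 0. Factor out: x = 7^2 · u with u = 12/13 a unit in ℤ_7. Expand u iteratively via a_{v+i} = u_i mod 7, u_{i+1} = (u_i − a_{v+i})/7:
  u_0 = 12/13;  a_2 = 2;  u_1 = (u_0 − 2)/7 = -2/13
  u_1 = -2/13;  a_3 = 2;  u_2 = (u_1 − 2)/7 = -4/13
  u_2 = -4/13;  a_4 = 4;  u_3 = (u_2 − 4)/7 = -8/13
  u_3 = -8/13;  a_5 = 1;  u_4 = (u_3 − 1)/7 = -3/13
Digits: (0, 0, 2, 2, 4, 1).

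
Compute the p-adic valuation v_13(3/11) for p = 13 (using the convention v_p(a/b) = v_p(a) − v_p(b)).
v_13(3/11) = 0

Factor powers of 13 from the numerator and denominator of the reduced fraction: 3 = 13^0 · 3 and 11 = 13^0 · 11. Apply v_p(a/b) = v_p(a) − v_p(b): v_13(3/11) = 0 − 0 = 0.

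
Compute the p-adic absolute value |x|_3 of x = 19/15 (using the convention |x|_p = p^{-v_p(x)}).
|19/15|_3 = 3

Step 1 — compute v_3(x) by factoring powers of 3 out of the numerator and denominator: v_3(19/15) = -1. Step 2 — apply |x|_p = p^{-v_p(x)} = 3^{1} = 3.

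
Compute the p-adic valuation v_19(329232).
v_19(329232) = 3

v_19(n) is the largest exponent k such that 19^k divides n. Factor out: 329232 = 19^3 · 48. (Sign doesn't affect v_p.) So v_19(329232) = 3.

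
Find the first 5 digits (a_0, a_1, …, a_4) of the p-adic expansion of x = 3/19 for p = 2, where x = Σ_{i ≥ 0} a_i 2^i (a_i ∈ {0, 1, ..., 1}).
(a_0, …, a_4) = (1, 0, 0, 0, 1)

v_2(3/19) = 0 (numerator and denominator both coprime to 2), so x ∈ ℤ_2^×. Compute digits iteratively via a_i = x_i mod 2, x_{i+1} = (x_i − a_i)/2, with x_0 = x:
  x_0 = 3/19;  a_0 = 1;  x_1 = (x_0 − 1)/2 = -8/19
  x_1 = -8/19;  a_1 = 0;  x_2 = (x_1 − 0)/2 = -4/19
  x_2 = -4/19;  a_2 = 0;  x_3 = (x_2 − 0)/2 = -2/19
  x_3 = -2/19;  a_3 = 0;  x_4 = (x_3 − 0)/2 = -1/19
  x_4 = -1/19;  a_4 = 1;  x_5 = (x_4 − 1)/2 = -10/19
Digits: (1, 0, 0, 0, 1).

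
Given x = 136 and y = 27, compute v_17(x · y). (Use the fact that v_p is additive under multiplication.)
v_17(3672) = 1

v_p(x) = 1 (factor: 136 = 17^1 · 8); v_p(y) = 0 (factor: 27 = 17^0 · 27). Additivity: v_p(xy) = v_p(x) + v_p(y) = 1 + 0 = 1. (Direct check: xy = 3672 = 17^1 · (216).)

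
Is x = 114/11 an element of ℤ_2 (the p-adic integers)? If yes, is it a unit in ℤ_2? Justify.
x ∈ ℤ_2 but not a unit; v_2(x) = 1 > 0

ℤ_2 = {x ∈ ℚ_2 : v_2(x) ≥ 0} and ℤ_2^× = {x ∈ ℤ_2 : v_2(x) = 0}. Here v_2(114/11) = v_2(num) − v_2(den) = 1; compare against these criteria.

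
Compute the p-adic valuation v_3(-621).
v_3(-621) = 3

v_3(n) is the largest exponent k such that 3^k divides n. Factor out: -621 = -3^3 · 23. (Sign doesn't affect v_p.) So v_3(-621) = 3.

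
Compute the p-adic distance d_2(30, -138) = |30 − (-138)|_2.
d_2(30, -138) = 1/8

Step 1 — x − y = 30 − (-138) = 168. Step 2 — v_2(168) = 3 (factor: 168 = (2^3 · 21); the sign does not affect v_p). Step 3 — |x − y|_2 = 2^{-3} = 1/8.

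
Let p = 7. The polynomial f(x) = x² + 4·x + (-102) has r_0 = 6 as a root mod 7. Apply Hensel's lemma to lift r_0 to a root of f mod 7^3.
r_2 = 174 (mod 343)

Hensel: r_{i+1} = r_i − f(r_i)·(f′(r_i))^{-1} mod 7^{i+2}, f′(x) = 2x + 4. Iterate:
  r_0 = 6 (mod 7)
  r_1 = 27 (mod 49)
  r_2 = 174 (mod 343)
Final: r = 174 satisfies f(r) ≡ 0 mod 7^3.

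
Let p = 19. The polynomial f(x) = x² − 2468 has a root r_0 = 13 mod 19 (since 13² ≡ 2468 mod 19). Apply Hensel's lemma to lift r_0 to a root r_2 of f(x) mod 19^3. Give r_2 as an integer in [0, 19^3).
r_2 = 2198 (mod 6859)

Hensel's recurrence: r_{i+1} = r_i − f(r_i)·(f′(r_i))^{-1} mod 19^{i+2}, with f′(x) = 2x. Iterate:
  r_0 = 13 (mod 19)
  r_1 = 32 (mod 361)
  r_2 = 2198 (mod 6859)
Final: r_2 = 2198, and one checks f(r_2) ≡ 0 mod 19^3.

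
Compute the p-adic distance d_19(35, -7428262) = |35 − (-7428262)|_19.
d_19(35, -7428262) = 1/2476099

Step 1 — x − y = 35 − (-7428262) = 7428297. Step 2 — v_19(7428297) = 5 (factor: 7428297 = (19^5 · 3); the sign does not affect v_p). Step 3 — |x − y|_19 = 19^{-5} = 1/2476099.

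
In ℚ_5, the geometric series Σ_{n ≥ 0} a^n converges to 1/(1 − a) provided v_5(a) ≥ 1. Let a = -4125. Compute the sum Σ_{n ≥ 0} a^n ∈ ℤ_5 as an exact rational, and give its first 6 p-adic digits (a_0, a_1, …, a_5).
Σ a^n = 1/(1 − a) = 1/4126;  first 6 digits = (1, 0, 0, 2, 3, 3)

v_5(a) = 3 ≥ 1, so the series converges in ℤ_5 to 1/(1 − a) = 1/(1 − (-4125)) = 1/4126. Expand this rational in ℤ_5: compute digits iteratively via d_i = x_i mod 5, x_{i+1} = (x_i − d_i)/5. The first 6 digits are (1, 0, 0, 2, 3, 3).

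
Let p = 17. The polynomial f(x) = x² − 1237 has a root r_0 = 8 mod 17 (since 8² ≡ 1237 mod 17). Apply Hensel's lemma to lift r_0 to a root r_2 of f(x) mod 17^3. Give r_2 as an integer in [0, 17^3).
r_2 = 3748 (mod 4913)

Hensel's recurrence: r_{i+1} = r_i − f(r_i)·(f′(r_i))^{-1} mod 17^{i+2}, with f′(x) = 2x. Iterate:
  r_0 = 8 (mod 17)
  r_1 = 280 (mod 289)
  r_2 = 3748 (mod 4913)
Final: r_2 = 3748, and one checks f(r_2) ≡ 0 mod 17^3.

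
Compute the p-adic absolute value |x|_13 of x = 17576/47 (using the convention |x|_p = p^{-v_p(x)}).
|17576/47|_13 = 1/2197

Step 1 — compute v_13(x) by factoring powers of 13 out of the numerator and denominator: v_13(17576/47) = 3. Step 2 — apply |x|_p = p^{-v_p(x)} = 13^{-3} = 1/2197.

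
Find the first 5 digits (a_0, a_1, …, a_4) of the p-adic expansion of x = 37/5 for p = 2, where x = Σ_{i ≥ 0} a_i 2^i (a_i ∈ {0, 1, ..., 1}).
(a_0, …, a_4) = (1, 0, 0, 0, 0)

v_2(37/5) = 0 (numerator and denominator both coprime to 2), so x ∈ ℤ_2^×. Compute digits iteratively via a_i = x_i mod 2, x_{i+1} = (x_i − a_i)/2, with x_0 = x:
  x_0 = 37/5;  a_0 = 1;  x_1 = (x_0 − 1)/2 = 16/5
  x_1 = 16/5;  a_1 = 0;  x_2 = (x_1 − 0)/2 = 8/5
  x_2 = 8/5;  a_2 = 0;  x_3 = (x_2 − 0)/2 = 4/5
  x_3 = 4/5;  a_3 = 0;  x_4 = (x_3 − 0)/2 = 2/5
  x_4 = 2/5;  a_4 = 0;  x_5 = (x_4 − 0)/2 = 1/5
Digits: (1, 0, 0, 0, 0).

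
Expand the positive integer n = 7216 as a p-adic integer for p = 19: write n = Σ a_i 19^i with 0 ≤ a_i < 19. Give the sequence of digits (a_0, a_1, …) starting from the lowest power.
(a_0, a_1, …) = (15, 18, 0, 1)

Repeated division by 19 gives the digits low-to-high: 7216 = 15 + 18·19^1 + 1·19^3. Digit sequence: (15, 18, 0, 1).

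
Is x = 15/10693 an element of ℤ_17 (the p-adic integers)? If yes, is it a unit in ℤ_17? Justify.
x ∉ ℤ_17 (v_17(x) = -2 < 0)

ℤ_17 = {x ∈ ℚ_17 : v_17(x) ≥ 0} and ℤ_17^× = {x ∈ ℤ_17 : v_17(x) = 0}. Here v_17(15/10693) = v_17(num) − v_17(den) = -2; compare against these criteria.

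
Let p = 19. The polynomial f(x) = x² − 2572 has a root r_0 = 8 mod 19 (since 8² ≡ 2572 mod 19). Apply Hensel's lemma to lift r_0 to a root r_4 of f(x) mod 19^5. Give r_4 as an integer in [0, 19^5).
r_4 = 366309 (mod 2476099)

Hensel's recurrence: r_{i+1} = r_i − f(r_i)·(f′(r_i))^{-1} mod 19^{i+2}, with f′(x) = 2x. Iterate:
  r_0 = 8 (mod 19)
  r_1 = 255 (mod 361)
  r_2 = 2782 (mod 6859)
  r_3 = 105667 (mod 130321)
  r_4 = 366309 (mod 2476099)
Final: r_4 = 366309, and one checks f(r_4) ≡ 0 mod 19^5.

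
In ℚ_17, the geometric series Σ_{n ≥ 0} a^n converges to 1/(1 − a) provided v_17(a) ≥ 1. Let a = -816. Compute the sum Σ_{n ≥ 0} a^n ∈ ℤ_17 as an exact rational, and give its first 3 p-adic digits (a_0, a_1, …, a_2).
Σ a^n = 1/(1 − a) = 1/817;  first 3 digits = (1, 3, 6)

v_17(a) = 1 ≥ 1, so the series converges in ℤ_17 to 1/(1 − a) = 1/(1 − (-816)) = 1/817. Expand this rational in ℤ_17: compute digits iteratively via d_i = x_i mod 17, x_{i+1} = (x_i − d_i)/17. The first 3 digits are (1, 3, 6).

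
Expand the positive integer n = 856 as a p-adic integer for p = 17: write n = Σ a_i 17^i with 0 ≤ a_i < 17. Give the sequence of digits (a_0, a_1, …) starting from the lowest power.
(a_0, a_1, …) = (6, 16, 2)

Repeated division by 17 gives the digits low-to-high: 856 = 6 + 16·17^1 + 2·17^2. Digit sequence: (6, 16, 2).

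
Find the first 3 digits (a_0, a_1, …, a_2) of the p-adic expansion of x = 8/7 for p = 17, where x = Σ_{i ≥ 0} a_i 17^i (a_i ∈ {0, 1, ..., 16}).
(a_0, …, a_2) = (6, 7, 2)

v_17(8/7) = 0 (numerator and denominator both coprime to 17), so x ∈ ℤ_17^×. Compute digits iteratively via a_i = x_i mod 17, x_{i+1} = (x_i − a_i)/17, with x_0 = x:
  x_0 = 8/7;  a_0 = 6;  x_1 = (x_0 − 6)/17 = -2/7
  x_1 = -2/7;  a_1 = 7;  x_2 = (x_1 − 7)/17 = -3/7
  x_2 = -3/7;  a_2 = 2;  x_3 = (x_2 − 2)/17 = -1/7
Digits: (6, 7, 2).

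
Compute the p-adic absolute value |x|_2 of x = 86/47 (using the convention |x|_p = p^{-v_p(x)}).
|86/47|_2 = 1/2

Step 1 — compute v_2(x) by factoring powers of 2 out of the numerator and denominator: v_2(86/47) = 1. Step 2 — apply |x|_p = p^{-v_p(x)} = 2^{-1} = 1/2.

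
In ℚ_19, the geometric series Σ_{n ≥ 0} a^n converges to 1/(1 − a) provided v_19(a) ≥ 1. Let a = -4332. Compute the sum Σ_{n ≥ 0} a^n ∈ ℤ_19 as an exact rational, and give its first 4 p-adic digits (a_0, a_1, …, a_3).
Σ a^n = 1/(1 − a) = 1/4333;  first 4 digits = (1, 0, 7, 18)

v_19(a) = 2 ≥ 1, so the series converges in ℤ_19 to 1/(1 − a) = 1/(1 − (-4332)) = 1/4333. Expand this rational in ℤ_19: compute digits iteratively via d_i = x_i mod 19, x_{i+1} = (x_i − d_i)/19. The first 4 digits are (1, 0, 7, 18).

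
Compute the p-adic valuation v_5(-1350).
v_5(-1350) = 2

v_5(n) is the largest exponent k such that 5^k divides n. Factor out: -1350 = -5^2 · 54. (Sign doesn't affect v_p.) So v_5(-1350) = 2.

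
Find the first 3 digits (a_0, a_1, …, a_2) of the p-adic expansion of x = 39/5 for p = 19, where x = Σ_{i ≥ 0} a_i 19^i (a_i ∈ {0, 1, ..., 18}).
(a_0, …, a_2) = (4, 4, 15)

v_19(39/5) = 0 (numerator and denominator both coprime to 19), so x ∈ ℤ_19^×. Compute digits iteratively via a_i = x_i mod 19, x_{i+1} = (x_i − a_i)/19, with x_0 = x:
  x_0 = 39/5;  a_0 = 4;  x_1 = (x_0 − 4)/19 = 1/5
  x_1 = 1/5;  a_1 = 4;  x_2 = (x_1 − 4)/19 = -1/5
  x_2 = -1/5;  a_2 = 15;  x_3 = (x_2 − 15)/19 = -4/5
Digits: (4, 4, 15).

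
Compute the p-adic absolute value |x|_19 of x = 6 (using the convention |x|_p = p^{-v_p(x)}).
|6|_19 = 1

Step 1 — compute v_19(x) by factoring powers of 19 out of the numerator and denominator: v_19(6) = 0. Step 2 — apply |x|_p = p^{-v_p(x)} = 19^{0} = 1.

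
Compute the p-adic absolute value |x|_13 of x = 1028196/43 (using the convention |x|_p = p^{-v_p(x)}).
|1028196/43|_13 = 1/28561

Step 1 — compute v_13(x) by factoring powers of 13 out of the numerator and denominator: v_13(1028196/43) = 4. Step 2 — apply |x|_p = p^{-v_p(x)} = 13^{-4} = 1/28561.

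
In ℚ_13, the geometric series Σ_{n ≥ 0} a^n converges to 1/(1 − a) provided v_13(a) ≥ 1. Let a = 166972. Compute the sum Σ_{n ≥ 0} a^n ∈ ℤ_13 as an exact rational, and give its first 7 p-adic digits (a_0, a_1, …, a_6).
Σ a^n = 1/(1 − a) = -1/166971;  first 7 digits = (1, 0, 0, 11, 5, 0, 4)

v_13(a) = 3 ≥ 1, so the series converges in ℤ_13 to 1/(1 − a) = 1/(1 − 166972) = -1/166971. Expand this rational in ℤ_13: compute digits iteratively via d_i = x_i mod 13, x_{i+1} = (x_i − d_i)/13. The first 7 digits are (1, 0, 0, 11, 5, 0, 4).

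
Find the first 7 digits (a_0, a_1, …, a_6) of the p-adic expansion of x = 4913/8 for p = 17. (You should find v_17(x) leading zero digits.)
(a_0, …, a_6) = (0, 0, 0, 15, 14, 14, 14)

v_17(4913/8) = 3, so a_0 = ... = a_2 = 0. Factor out: x = 17^3 · u with u = 1/8 a unit in ℤ_17. Expand u iteratively via a_{v+i} = u_i mod 17, u_{i+1} = (u_i − a_{v+i})/17:
  u_0 = 1/8;  a_3 = 15;  u_1 = (u_0 − 15)/17 = -7/8
  u_1 = -7/8;  a_4 = 14;  u_2 = (u_1 − 14)/17 = -7/8
  u_2 = -7/8;  a_5 = 14;  u_3 = (u_2 − 14)/17 = -7/8
  u_3 = -7/8;  a_6 = 14;  u_4 = (u_3 − 14)/17 = -7/8
Digits: (0, 0, 0, 15, 14, 14, 14).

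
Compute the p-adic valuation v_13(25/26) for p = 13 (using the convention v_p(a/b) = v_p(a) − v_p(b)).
v_13(25/26) = -1

Factor powers of 13 from the numerator and denominator of the reduced fraction: 25 = 13^0 · 25 and 26 = 13^1 · 2. Apply v_p(a/b) = v_p(a) − v_p(b): v_13(25/26) = 0 − 1 = -1.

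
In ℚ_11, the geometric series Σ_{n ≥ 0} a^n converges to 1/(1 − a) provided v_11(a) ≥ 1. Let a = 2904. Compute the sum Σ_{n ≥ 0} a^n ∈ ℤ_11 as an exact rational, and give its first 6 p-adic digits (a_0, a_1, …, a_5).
Σ a^n = 1/(1 − a) = -1/2903;  first 6 digits = (1, 0, 2, 2, 4, 8)

v_11(a) = 2 ≥ 1, so the series converges in ℤ_11 to 1/(1 − a) = 1/(1 − 2904) = -1/2903. Expand this rational in ℤ_11: compute digits iteratively via d_i = x_i mod 11, x_{i+1} = (x_i − d_i)/11. The first 6 digits are (1, 0, 2, 2, 4, 8).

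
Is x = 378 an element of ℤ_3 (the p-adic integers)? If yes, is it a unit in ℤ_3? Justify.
x ∈ ℤ_3 but not a unit; v_3(x) = 3 > 0

ℤ_3 = {x ∈ ℚ_3 : v_3(x) ≥ 0} and ℤ_3^× = {x ∈ ℤ_3 : v_3(x) = 0}. Here v_3(378) = v_3(num) − v_3(den) = 3; compare against these criteria.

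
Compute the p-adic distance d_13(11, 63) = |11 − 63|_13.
d_13(11, 63) = 1/13

Step 1 — x − y = 11 − 63 = -52. Step 2 — v_13(-52) = 1 (factor: -52 = −(13^1 · 4); the sign does not affect v_p). Step 3 — |x − y|_13 = 13^{-1} = 1/13.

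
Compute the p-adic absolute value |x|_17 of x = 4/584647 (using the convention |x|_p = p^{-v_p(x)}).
|4/584647|_17 = 83521

Step 1 — compute v_17(x) by factoring powers of 17 out of the numerator and denominator: v_17(4/584647) = -4. Step 2 — apply |x|_p = p^{-v_p(x)} = 17^{4} = 83521.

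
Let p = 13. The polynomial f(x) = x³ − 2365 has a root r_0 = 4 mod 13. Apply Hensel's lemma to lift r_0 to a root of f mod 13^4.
r_3 = 19244 (mod 28561)

Hensel: r_{i+1} = r_i − f(r_i)/f′(r_i) mod 13^{i+2}, where f′(x) = 3x². Iterate:
  r_0 = 4 (mod 13)
  r_1 = 147 (mod 169)
  r_2 = 1668 (mod 2197)
  r_3 = 19244 (mod 28561)
Final: r = 19244 with f(r) ≡ 0 mod 13^4.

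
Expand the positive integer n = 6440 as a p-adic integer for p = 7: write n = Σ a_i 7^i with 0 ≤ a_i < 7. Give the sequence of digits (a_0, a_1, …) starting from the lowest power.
(a_0, a_1, …) = (0, 3, 5, 4, 2)

Repeated division by 7 gives the digits low-to-high: 6440 = 3·7^1 + 5·7^2 + 4·7^3 + 2·7^4. Digit sequence: (0, 3, 5, 4, 2).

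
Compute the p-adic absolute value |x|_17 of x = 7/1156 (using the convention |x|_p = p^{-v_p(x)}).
|7/1156|_17 = 289

Step 1 — compute v_17(x) by factoring powers of 17 out of the numerator and denominator: v_17(7/1156) = -2. Step 2 — apply |x|_p = p^{-v_p(x)} = 17^{2} = 289.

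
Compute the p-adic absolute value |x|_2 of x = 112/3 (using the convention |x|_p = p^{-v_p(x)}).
|112/3|_2 = 1/16

Step 1 — compute v_2(x) by factoring powers of 2 out of the numerator and denominator: v_2(112/3) = 4. Step 2 — apply |x|_p = p^{-v_p(x)} = 2^{-4} = 1/16.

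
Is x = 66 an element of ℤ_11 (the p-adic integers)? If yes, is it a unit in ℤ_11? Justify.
x ∈ ℤ_11 but not a unit; v_11(x) = 1 > 0

ℤ_11 = {x ∈ ℚ_11 : v_11(x) ≥ 0} and ℤ_11^× = {x ∈ ℤ_11 : v_11(x) = 0}. Here v_11(66) = v_11(num) − v_11(den) = 1; compare against these criteria.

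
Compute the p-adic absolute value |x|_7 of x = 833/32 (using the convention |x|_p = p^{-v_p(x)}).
|833/32|_7 = 1/49

Step 1 — compute v_7(x) by factoring powers of 7 out of the numerator and denominator: v_7(833/32) = 2. Step 2 — apply |x|_p = p^{-v_p(x)} = 7^{-2} = 1/49.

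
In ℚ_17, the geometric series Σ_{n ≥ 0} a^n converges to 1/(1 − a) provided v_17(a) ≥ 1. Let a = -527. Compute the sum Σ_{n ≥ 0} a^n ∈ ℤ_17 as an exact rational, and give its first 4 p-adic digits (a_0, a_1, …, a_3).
Σ a^n = 1/(1 − a) = 1/528;  first 4 digits = (1, 3, 7, 15)

v_17(a) = 1 ≥ 1, so the series converges in ℤ_17 to 1/(1 − a) = 1/(1 − (-527)) = 1/528. Expand this rational in ℤ_17: compute digits iteratively via d_i = x_i mod 17, x_{i+1} = (x_i − d_i)/17. The first 4 digits are (1, 3, 7, 15).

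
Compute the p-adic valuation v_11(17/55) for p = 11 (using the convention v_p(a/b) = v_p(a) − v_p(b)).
v_11(17/55) = -1

Factor powers of 11 from the numerator and denominator of the reduced fraction: 17 = 11^0 · 17 and 55 = 11^1 · 5. Apply v_p(a/b) = v_p(a) − v_p(b): v_11(17/55) = 0 − 1 = -1.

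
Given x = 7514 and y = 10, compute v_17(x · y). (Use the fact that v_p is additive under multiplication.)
v_17(75140) = 2

v_p(x) = 2 (factor: 7514 = 17^2 · 26); v_p(y) = 0 (factor: 10 = 17^0 · 10). Additivity: v_p(xy) = v_p(x) + v_p(y) = 2 + 0 = 2. (Direct check: xy = 75140 = 17^2 · (260).)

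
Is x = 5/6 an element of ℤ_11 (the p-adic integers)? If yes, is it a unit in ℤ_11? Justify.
x ∈ ℤ_11^× (unit); v_11(x) = 0

ℤ_11 = {x ∈ ℚ_11 : v_11(x) ≥ 0} and ℤ_11^× = {x ∈ ℤ_11 : v_11(x) = 0}. Here v_11(5/6) = v_11(num) − v_11(den) = 0; compare against these criteria.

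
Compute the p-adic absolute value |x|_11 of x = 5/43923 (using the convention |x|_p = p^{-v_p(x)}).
|5/43923|_11 = 14641

Step 1 — compute v_11(x) by factoring powers of 11 out of the numerator and denominator: v_11(5/43923) = -4. Step 2 — apply |x|_p = p^{-v_p(x)} = 11^{4} = 14641.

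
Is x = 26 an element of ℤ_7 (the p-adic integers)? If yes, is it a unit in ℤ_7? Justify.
x ∈ ℤ_7^× (unit); v_7(x) = 0

ℤ_7 = {x ∈ ℚ_7 : v_7(x) ≥ 0} and ℤ_7^× = {x ∈ ℤ_7 : v_7(x) = 0}. Here v_7(26) = v_7(num) − v_7(den) = 0; compare against these criteria.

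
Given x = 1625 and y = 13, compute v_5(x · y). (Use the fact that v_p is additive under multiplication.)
v_5(21125) = 3

v_p(x) = 3 (factor: 1625 = 5^3 · 13); v_p(y) = 0 (factor: 13 = 5^0 · 13). Additivity: v_p(xy) = v_p(x) + v_p(y) = 3 + 0 = 3. (Direct check: xy = 21125 = 5^3 · (169).)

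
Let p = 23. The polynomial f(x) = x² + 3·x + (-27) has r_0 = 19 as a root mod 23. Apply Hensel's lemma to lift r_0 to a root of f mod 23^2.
r_1 = 203 (mod 529)

Hensel: r_{i+1} = r_i − f(r_i)·(f′(r_i))^{-1} mod 23^{i+2}, f′(x) = 2x + 3. Iterate:
  r_0 = 19 (mod 23)
  r_1 = 203 (mod 529)
Final: r = 203 satisfies f(r) ≡ 0 mod 23^2.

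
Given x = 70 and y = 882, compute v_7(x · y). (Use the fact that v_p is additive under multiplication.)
v_7(61740) = 3

v_p(x) = 1 (factor: 70 = 7^1 · 10); v_p(y) = 2 (factor: 882 = 7^2 · 18). Additivity: v_p(xy) = v_p(x) + v_p(y) = 1 + 2 = 3. (Direct check: xy = 61740 = 7^3 · (180).)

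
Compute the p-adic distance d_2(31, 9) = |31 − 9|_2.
d_2(31, 9) = 1/2

Step 1 — x − y = 31 − 9 = 22. Step 2 — v_2(22) = 1 (factor: 22 = (2^1 · 11); the sign does not affect v_p). Step 3 — |x − y|_2 = 2^{-1} = 1/2.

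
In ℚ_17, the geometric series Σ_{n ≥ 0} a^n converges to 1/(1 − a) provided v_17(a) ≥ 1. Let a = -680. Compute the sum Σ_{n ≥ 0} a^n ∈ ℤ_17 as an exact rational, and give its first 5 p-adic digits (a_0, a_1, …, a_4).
Σ a^n = 1/(1 − a) = 1/681;  first 5 digits = (1, 11, 16, 13, 1)

v_17(a) = 1 ≥ 1, so the series converges in ℤ_17 to 1/(1 − a) = 1/(1 − (-680)) = 1/681. Expand this rational in ℤ_17: compute digits iteratively via d_i = x_i mod 17, x_{i+1} = (x_i − d_i)/17. The first 5 digits are (1, 11, 16, 13, 1).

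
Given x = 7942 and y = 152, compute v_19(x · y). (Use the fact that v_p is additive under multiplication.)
v_19(1207184) = 3

v_p(x) = 2 (factor: 7942 = 19^2 · 22); v_p(y) = 1 (factor: 152 = 19^1 · 8). Additivity: v_p(xy) = v_p(x) + v_p(y) = 2 + 1 = 3. (Direct check: xy = 1207184 = 19^3 · (176).)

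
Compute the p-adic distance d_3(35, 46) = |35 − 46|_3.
d_3(35, 46) = 1

Step 1 — x − y = 35 − 46 = -11. Step 2 — v_3(-11) = 0 (factor: -11 = −(3^0 · 11); the sign does not affect v_p). Step 3 — |x − y|_3 = 3^{0} = 1.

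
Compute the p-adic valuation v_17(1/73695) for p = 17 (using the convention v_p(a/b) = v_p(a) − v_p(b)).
v_17(1/73695) = -3

Factor powers of 17 from the numerator and denominator of the reduced fraction: 1 = 17^0 · 1 and 73695 = 17^3 · 15. Apply v_p(a/b) = v_p(a) − v_p(b): v_17(1/73695) = 0 − 3 = -3.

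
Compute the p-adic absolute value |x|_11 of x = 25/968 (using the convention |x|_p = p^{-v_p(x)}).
|25/968|_11 = 121

Step 1 — compute v_11(x) by factoring powers of 11 out of the numerator and denominator: v_11(25/968) = -2. Step 2 — apply |x|_p = p^{-v_p(x)} = 11^{2} = 121.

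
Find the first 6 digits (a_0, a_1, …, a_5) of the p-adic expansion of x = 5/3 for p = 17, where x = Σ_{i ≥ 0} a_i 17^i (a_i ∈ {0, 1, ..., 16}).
(a_0, …, a_5) = (13, 5, 11, 5, 11, 5)

v_17(5/3) = 0 (numerator and denominator both coprime to 17), so x ∈ ℤ_17^×. Compute digits iteratively via a_i = x_i mod 17, x_{i+1} = (x_i − a_i)/17, with x_0 = x:
  x_0 = 5/3;  a_0 = 13;  x_1 = (x_0 − 13)/17 = -2/3
  x_1 = -2/3;  a_1 = 5;  x_2 = (x_1 − 5)/17 = -1/3
  x_2 = -1/3;  a_2 = 11;  x_3 = (x_2 − 11)/17 = -2/3
  x_3 = -2/3;  a_3 = 5;  x_4 = (x_3 − 5)/17 = -1/3
  x_4 = -1/3;  a_4 = 11;  x_5 = (x_4 − 11)/17 = -2/3
  x_5 = -2/3;  a_5 = 5;  x_6 = (x_5 − 5)/17 = -1/3
Digits: (13, 5, 11, 5, 11, 5).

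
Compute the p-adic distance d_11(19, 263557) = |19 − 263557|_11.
d_11(19, 263557) = 1/14641

Step 1 — x − y = 19 − 263557 = -263538. Step 2 — v_11(-263538) = 4 (factor: -263538 = −(11^4 · 18); the sign does not affect v_p). Step 3 — |x − y|_11 = 11^{-4} = 1/14641.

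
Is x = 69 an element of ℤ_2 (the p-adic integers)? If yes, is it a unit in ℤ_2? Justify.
x ∈ ℤ_2^× (unit); v_2(x) = 0

ℤ_2 = {x ∈ ℚ_2 : v_2(x) ≥ 0} and ℤ_2^× = {x ∈ ℤ_2 : v_2(x) = 0}. Here v_2(69) = v_2(num) − v_2(den) = 0; compare against these criteria.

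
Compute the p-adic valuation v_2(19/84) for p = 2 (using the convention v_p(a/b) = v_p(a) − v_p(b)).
v_2(19/84) = -2

Factor powers of 2 from the numerator and denominator of the reduced fraction: 19 = 2^0 · 19 and 84 = 2^2 · 21. Apply v_p(a/b) = v_p(a) − v_p(b): v_2(19/84) = 0 − 2 = -2.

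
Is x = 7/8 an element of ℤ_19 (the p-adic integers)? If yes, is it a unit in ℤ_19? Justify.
x ∈ ℤ_19^× (unit); v_19(x) = 0

ℤ_19 = {x ∈ ℚ_19 : v_19(x) ≥ 0} and ℤ_19^× = {x ∈ ℤ_19 : v_19(x) = 0}. Here v_19(7/8) = v_19(num) − v_19(den) = 0; compare against these criteria.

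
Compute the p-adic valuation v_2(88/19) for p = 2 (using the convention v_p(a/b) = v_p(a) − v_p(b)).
v_2(88/19) = 3

Factor powers of 2 from the numerator and denominator of the reduced fraction: 88 = 2^3 · 11 and 19 = 2^0 · 19. Apply v_p(a/b) = v_p(a) − v_p(b): v_2(88/19) = 3 − 0 = 3.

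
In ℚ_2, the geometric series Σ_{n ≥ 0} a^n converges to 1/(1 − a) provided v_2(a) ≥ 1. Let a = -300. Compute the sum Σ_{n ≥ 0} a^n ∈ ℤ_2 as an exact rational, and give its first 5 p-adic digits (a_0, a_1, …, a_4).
Σ a^n = 1/(1 − a) = 1/301;  first 5 digits = (1, 0, 1, 0, 0)

v_2(a) = 2 ≥ 1, so the series converges in ℤ_2 to 1/(1 − a) = 1/(1 − (-300)) = 1/301. Expand this rational in ℤ_2: compute digits iteratively via d_i = x_i mod 2, x_{i+1} = (x_i − d_i)/2. The first 5 digits are (1, 0, 1, 0, 0).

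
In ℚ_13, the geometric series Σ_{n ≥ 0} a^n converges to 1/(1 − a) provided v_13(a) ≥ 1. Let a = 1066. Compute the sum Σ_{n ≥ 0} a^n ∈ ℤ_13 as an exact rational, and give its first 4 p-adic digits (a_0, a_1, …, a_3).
Σ a^n = 1/(1 − a) = -1/1065;  first 4 digits = (1, 4, 9, 9)

v_13(a) = 1 ≥ 1, so the series converges in ℤ_13 to 1/(1 − a) = 1/(1 − 1066) = -1/1065. Expand this rational in ℤ_13: compute digits iteratively via d_i = x_i mod 13, x_{i+1} = (x_i − d_i)/13. The first 4 digits are (1, 4, 9, 9).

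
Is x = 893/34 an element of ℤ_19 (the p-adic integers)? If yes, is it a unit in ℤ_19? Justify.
x ∈ ℤ_19 but not a unit; v_19(x) = 1 > 0

ℤ_19 = {x ∈ ℚ_19 : v_19(x) ≥ 0} and ℤ_19^× = {x ∈ ℤ_19 : v_19(x) = 0}. Here v_19(893/34) = v_19(num) − v_19(den) = 1; compare against these criteria.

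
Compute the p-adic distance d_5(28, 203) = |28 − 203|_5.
d_5(28, 203) = 1/25

Step 1 — x − y = 28 − 203 = -175. Step 2 — v_5(-175) = 2 (factor: -175 = −(5^2 · 7); the sign does not affect v_p). Step 3 — |x − y|_5 = 5^{-2} = 1/25.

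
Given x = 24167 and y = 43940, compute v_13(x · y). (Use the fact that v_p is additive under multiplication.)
v_13(1061897980) = 6

v_p(x) = 3 (factor: 24167 = 13^3 · 11); v_p(y) = 3 (factor: 43940 = 13^3 · 20). Additivity: v_p(xy) = v_p(x) + v_p(y) = 3 + 3 = 6. (Direct check: xy = 1061897980 = 13^6 · (220).)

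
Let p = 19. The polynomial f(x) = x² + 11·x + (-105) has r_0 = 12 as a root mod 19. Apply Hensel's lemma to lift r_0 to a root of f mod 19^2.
r_1 = 69 (mod 361)

Hensel: r_{i+1} = r_i − f(r_i)·(f′(r_i))^{-1} mod 19^{i+2}, f′(x) = 2x + 11. Iterate:
  r_0 = 12 (mod 19)
  r_1 = 69 (mod 361)
Final: r = 69 satisfies f(r) ≡ 0 mod 19^2.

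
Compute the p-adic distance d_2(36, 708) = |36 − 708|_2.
d_2(36, 708) = 1/32

Step 1 — x − y = 36 − 708 = -672. Step 2 — v_2(-672) = 5 (factor: -672 = −(2^5 · 21); the sign does not affect v_p). Step 3 — |x − y|_2 = 2^{-5} = 1/32.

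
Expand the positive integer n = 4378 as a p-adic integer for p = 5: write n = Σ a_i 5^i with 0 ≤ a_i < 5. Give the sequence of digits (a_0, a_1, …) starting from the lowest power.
(a_0, a_1, …) = (3, 0, 0, 0, 2, 1)

Repeated division by 5 gives the digits low-to-high: 4378 = 3 + 2·5^4 + 1·5^5. Digit sequence: (3, 0, 0, 0, 2, 1).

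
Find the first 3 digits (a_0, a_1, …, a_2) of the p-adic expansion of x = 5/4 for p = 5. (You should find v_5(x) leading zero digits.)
(a_0, …, a_2) = (0, 4, 3)

v_5(5/4) = 1, so a_0 = ... = a_0 = 0. Factor out: x = 5^1 · u with u = 1/4 a unit in ℤ_5. Expand u iteratively via a_{v+i} = u_i mod 5, u_{i+1} = (u_i − a_{v+i})/5:
  u_0 = 1/4;  a_1 = 4;  u_1 = (u_0 − 4)/5 = -3/4
  u_1 = -3/4;  a_2 = 3;  u_2 = (u_1 − 3)/5 = -3/4
Digits: (0, 4, 3).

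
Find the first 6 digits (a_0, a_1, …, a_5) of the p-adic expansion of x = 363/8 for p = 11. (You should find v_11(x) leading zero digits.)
(a_0, …, a_5) = (0, 0, 10, 6, 9, 6)

v_11(363/8) = 2, so a_0 = ... = a_1 = 0. Factor out: x = 11^2 · u with u = 3/8 a unit in ℤ_11. Expand u iteratively via a_{v+i} = u_i mod 11, u_{i+1} = (u_i − a_{v+i})/11:
  u_0 = 3/8;  a_2 = 10;  u_1 = (u_0 − 10)/11 = -7/8
  u_1 = -7/8;  a_3 = 6;  u_2 = (u_1 − 6)/11 = -5/8
  u_2 = -5/8;  a_4 = 9;  u_3 = (u_2 − 9)/11 = -7/8
  u_3 = -7/8;  a_5 = 6;  u_4 = (u_3 − 6)/11 = -5/8
Digits: (0, 0, 10, 6, 9, 6).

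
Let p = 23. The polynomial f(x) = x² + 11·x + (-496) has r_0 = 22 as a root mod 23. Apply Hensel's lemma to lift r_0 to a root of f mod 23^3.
r_2 = 8049 (mod 12167)

Hensel: r_{i+1} = r_i − f(r_i)·(f′(r_i))^{-1} mod 23^{i+2}, f′(x) = 2x + 11. Iterate:
  r_0 = 22 (mod 23)
  r_1 = 114 (mod 529)
  r_2 = 8049 (mod 12167)
Final: r = 8049 satisfies f(r) ≡ 0 mod 23^3.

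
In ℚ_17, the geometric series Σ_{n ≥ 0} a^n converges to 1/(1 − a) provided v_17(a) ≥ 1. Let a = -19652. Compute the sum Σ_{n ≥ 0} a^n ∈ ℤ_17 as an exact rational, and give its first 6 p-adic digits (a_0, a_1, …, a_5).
Σ a^n = 1/(1 − a) = 1/19653;  first 6 digits = (1, 0, 0, 13, 16, 16)

v_17(a) = 3 ≥ 1, so the series converges in ℤ_17 to 1/(1 − a) = 1/(1 − (-19652)) = 1/19653. Expand this rational in ℤ_17: compute digits iteratively via d_i = x_i mod 17, x_{i+1} = (x_i − d_i)/17. The first 6 digits are (1, 0, 0, 13, 16, 16).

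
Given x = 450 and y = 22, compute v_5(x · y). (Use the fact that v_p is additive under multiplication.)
v_5(9900) = 2

v_p(x) = 2 (factor: 450 = 5^2 · 18); v_p(y) = 0 (factor: 22 = 5^0 · 22). Additivity: v_p(xy) = v_p(x) + v_p(y) = 2 + 0 = 2. (Direct check: xy = 9900 = 5^2 · (396).)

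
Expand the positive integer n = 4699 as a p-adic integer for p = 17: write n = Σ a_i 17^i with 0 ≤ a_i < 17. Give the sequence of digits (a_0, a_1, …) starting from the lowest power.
(a_0, a_1, …) = (7, 4, 16)

Repeated division by 17 gives the digits low-to-high: 4699 = 7 + 4·17^1 + 16·17^2. Digit sequence: (7, 4, 16).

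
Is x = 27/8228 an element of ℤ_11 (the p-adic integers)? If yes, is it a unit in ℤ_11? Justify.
x ∉ ℤ_11 (v_11(x) = -2 < 0)

ℤ_11 = {x ∈ ℚ_11 : v_11(x) ≥ 0} and ℤ_11^× = {x ∈ ℤ_11 : v_11(x) = 0}. Here v_11(27/8228) = v_11(num) − v_11(den) = -2; compare against these criteria.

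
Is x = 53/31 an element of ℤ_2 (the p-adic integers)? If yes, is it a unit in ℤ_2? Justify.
x ∈ ℤ_2^× (unit); v_2(x) = 0

ℤ_2 = {x ∈ ℚ_2 : v_2(x) ≥ 0} and ℤ_2^× = {x ∈ ℤ_2 : v_2(x) = 0}. Here v_2(53/31) = v_2(num) − v_2(den) = 0; compare against these criteria.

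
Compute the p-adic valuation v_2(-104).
v_2(-104) = 3

v_2(n) is the largest exponent k such that 2^k divides n. Factor out: -104 = -2^3 · 13. (Sign doesn't affect v_p.) So v_2(-104) = 3.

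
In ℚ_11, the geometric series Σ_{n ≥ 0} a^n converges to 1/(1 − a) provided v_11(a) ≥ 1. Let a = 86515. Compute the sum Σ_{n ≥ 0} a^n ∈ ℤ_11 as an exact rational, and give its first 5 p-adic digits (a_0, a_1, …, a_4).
Σ a^n = 1/(1 − a) = -1/86514;  first 5 digits = (1, 0, 0, 10, 5)

v_11(a) = 3 ≥ 1, so the series converges in ℤ_11 to 1/(1 − a) = 1/(1 − 86515) = -1/86514. Expand this rational in ℤ_11: compute digits iteratively via d_i = x_i mod 11, x_{i+1} = (x_i − d_i)/11. The first 5 digits are (1, 0, 0, 10, 5).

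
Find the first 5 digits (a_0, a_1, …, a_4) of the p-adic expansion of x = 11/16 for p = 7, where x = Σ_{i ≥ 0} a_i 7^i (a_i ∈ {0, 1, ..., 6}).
(a_0, …, a_4) = (2, 2, 1, 2, 1)

v_7(11/16) = 0 (numerator and denominator both coprime to 7), so x ∈ ℤ_7^×. Compute digits iteratively via a_i = x_i mod 7, x_{i+1} = (x_i − a_i)/7, with x_0 = x:
  x_0 = 11/16;  a_0 = 2;  x_1 = (x_0 − 2)/7 = -3/16
  x_1 = -3/16;  a_1 = 2;  x_2 = (x_1 − 2)/7 = -5/16
  x_2 = -5/16;  a_2 = 1;  x_3 = (x_2 − 1)/7 = -3/16
  x_3 = -3/16;  a_3 = 2;  x_4 = (x_3 − 2)/7 = -5/16
  x_4 = -5/16;  a_4 = 1;  x_5 = (x_4 − 1)/7 = -3/16
Digits: (2, 2, 1, 2, 1).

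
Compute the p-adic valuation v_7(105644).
v_7(105644) = 4

v_7(n) is the largest exponent k such that 7^k divides n. Factor out: 105644 = 7^4 · 44. (Sign doesn't affect v_p.) So v_7(105644) = 4.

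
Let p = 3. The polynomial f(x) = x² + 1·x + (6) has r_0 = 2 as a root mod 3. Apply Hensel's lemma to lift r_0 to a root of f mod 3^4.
r_3 = 68 (mod 81)

Hensel: r_{i+1} = r_i − f(r_i)·(f′(r_i))^{-1} mod 3^{i+2}, f′(x) = 2x + 1. Iterate:
  r_0 = 2 (mod 3)
  r_1 = 5 (mod 9)
  r_2 = 14 (mod 27)
  r_3 = 68 (mod 81)
Final: r = 68 satisfies f(r) ≡ 0 mod 3^4.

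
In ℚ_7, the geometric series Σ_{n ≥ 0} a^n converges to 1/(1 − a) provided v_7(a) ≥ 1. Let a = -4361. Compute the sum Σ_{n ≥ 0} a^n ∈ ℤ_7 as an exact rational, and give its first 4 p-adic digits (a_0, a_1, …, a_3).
Σ a^n = 1/(1 − a) = 1/4362;  first 4 digits = (1, 0, 2, 1)

v_7(a) = 2 ≥ 1, so the series converges in ℤ_7 to 1/(1 − a) = 1/(1 − (-4361)) = 1/4362. Expand this rational in ℤ_7: compute digits iteratively via d_i = x_i mod 7, x_{i+1} = (x_i − d_i)/7. The first 4 digits are (1, 0, 2, 1).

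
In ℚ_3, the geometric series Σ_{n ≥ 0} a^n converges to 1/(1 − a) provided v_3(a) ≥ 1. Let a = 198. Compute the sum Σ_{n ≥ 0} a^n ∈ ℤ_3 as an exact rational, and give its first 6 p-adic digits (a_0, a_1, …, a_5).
Σ a^n = 1/(1 − a) = -1/197;  first 6 digits = (1, 0, 1, 1, 0, 0)

v_3(a) = 2 ≥ 1, so the series converges in ℤ_3 to 1/(1 − a) = 1/(1 − 198) = -1/197. Expand this rational in ℤ_3: compute digits iteratively via d_i = x_i mod 3, x_{i+1} = (x_i − d_i)/3. The first 6 digits are (1, 0, 1, 1, 0, 0).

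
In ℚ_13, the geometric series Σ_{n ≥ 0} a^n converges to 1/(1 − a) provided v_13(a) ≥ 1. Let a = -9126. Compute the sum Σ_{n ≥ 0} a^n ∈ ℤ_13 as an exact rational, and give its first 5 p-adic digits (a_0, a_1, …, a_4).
Σ a^n = 1/(1 − a) = 1/9127;  first 5 digits = (1, 0, 11, 8, 3)

v_13(a) = 2 ≥ 1, so the series converges in ℤ_13 to 1/(1 − a) = 1/(1 − (-9126)) = 1/9127. Expand this rational in ℤ_13: compute digits iteratively via d_i = x_i mod 13, x_{i+1} = (x_i − d_i)/13. The first 5 digits are (1, 0, 11, 8, 3).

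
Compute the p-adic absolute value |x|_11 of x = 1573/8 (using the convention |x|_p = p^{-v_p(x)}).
|1573/8|_11 = 1/121

Step 1 — compute v_11(x) by factoring powers of 11 out of the numerator and denominator: v_11(1573/8) = 2. Step 2 — apply |x|_p = p^{-v_p(x)} = 11^{-2} = 1/121.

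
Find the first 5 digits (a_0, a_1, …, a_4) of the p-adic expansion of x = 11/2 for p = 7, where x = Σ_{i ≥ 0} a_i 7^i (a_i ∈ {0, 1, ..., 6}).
(a_0, …, a_4) = (2, 4, 3, 3, 3)

v_7(11/2) = 0 (numerator and denominator both coprime to 7), so x ∈ ℤ_7^×. Compute digits iteratively via a_i = x_i mod 7, x_{i+1} = (x_i − a_i)/7, with x_0 = x:
  x_0 = 11/2;  a_0 = 2;  x_1 = (x_0 − 2)/7 = 1/2
  x_1 = 1/2;  a_1 = 4;  x_2 = (x_1 − 4)/7 = -1/2
  x_2 = -1/2;  a_2 = 3;  x_3 = (x_2 − 3)/7 = -1/2
  x_3 = -1/2;  a_3 = 3;  x_4 = (x_3 − 3)/7 = -1/2
  x_4 = -1/2;  a_4 = 3;  x_5 = (x_4 − 3)/7 = -1/2
Digits: (2, 4, 3, 3, 3).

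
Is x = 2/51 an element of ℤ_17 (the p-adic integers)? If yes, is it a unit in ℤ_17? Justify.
x ∉ ℤ_17 (v_17(x) = -1 < 0)

ℤ_17 = {x ∈ ℚ_17 : v_17(x) ≥ 0} and ℤ_17^× = {x ∈ ℤ_17 : v_17(x) = 0}. Here v_17(2/51) = v_17(num) − v_17(den) = -1; compare against these criteria.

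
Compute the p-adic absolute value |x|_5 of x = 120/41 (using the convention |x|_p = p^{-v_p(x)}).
|120/41|_5 = 1/5

Step 1 — compute v_5(x) by factoring powers of 5 out of the numerator and denominator: v_5(120/41) = 1. Step 2 — apply |x|_p = p^{-v_p(x)} = 5^{-1} = 1/5.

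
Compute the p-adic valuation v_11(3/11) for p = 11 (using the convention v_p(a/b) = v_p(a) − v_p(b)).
v_11(3/11) = -1

Factor powers of 11 from the numerator and denominator of the reduced fraction: 3 = 11^0 · 3 and 11 = 11^1 · 1. Apply v_p(a/b) = v_p(a) − v_p(b): v_11(3/11) = 0 − 1 = -1.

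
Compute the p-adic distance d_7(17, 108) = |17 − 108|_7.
d_7(17, 108) = 1/7

Step 1 — x − y = 17 − 108 = -91. Step 2 — v_7(-91) = 1 (factor: -91 = −(7^1 · 13); the sign does not affect v_p). Step 3 — |x − y|_7 = 7^{-1} = 1/7.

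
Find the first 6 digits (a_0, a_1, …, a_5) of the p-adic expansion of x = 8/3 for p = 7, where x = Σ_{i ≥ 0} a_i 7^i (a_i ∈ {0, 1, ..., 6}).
(a_0, …, a_5) = (5, 2, 2, 2, 2, 2)

v_7(8/3) = 0 (numerator and denominator both coprime to 7), so x ∈ ℤ_7^×. Compute digits iteratively via a_i = x_i mod 7, x_{i+1} = (x_i − a_i)/7, with x_0 = x:
  x_0 = 8/3;  a_0 = 5;  x_1 = (x_0 − 5)/7 = -1/3
  x_1 = -1/3;  a_1 = 2;  x_2 = (x_1 − 2)/7 = -1/3
  x_2 = -1/3;  a_2 = 2;  x_3 = (x_2 − 2)/7 = -1/3
  x_3 = -1/3;  a_3 = 2;  x_4 = (x_3 − 2)/7 = -1/3
  x_4 = -1/3;  a_4 = 2;  x_5 = (x_4 − 2)/7 = -1/3
  x_5 = -1/3;  a_5 = 2;  x_6 = (x_5 − 2)/7 = -1/3
Digits: (5, 2, 2, 2, 2, 2).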